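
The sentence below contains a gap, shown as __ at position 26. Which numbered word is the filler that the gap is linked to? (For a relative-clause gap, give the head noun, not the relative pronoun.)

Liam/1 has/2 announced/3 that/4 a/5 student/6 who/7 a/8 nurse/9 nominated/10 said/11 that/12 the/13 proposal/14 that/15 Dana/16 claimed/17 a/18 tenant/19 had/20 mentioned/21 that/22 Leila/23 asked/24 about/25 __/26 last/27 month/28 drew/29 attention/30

The gap at 26 is the prepositional object of "asked", inside a relative clause.
The relative pronoun is "that" (word 15); it is bound by the head noun immediately before it.
Its filler is the head noun "proposal", at word 14.

14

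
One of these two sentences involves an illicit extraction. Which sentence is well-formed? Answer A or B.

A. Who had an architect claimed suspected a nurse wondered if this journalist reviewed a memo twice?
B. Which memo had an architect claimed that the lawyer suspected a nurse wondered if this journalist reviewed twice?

In B, the wh-phrase is extracted from inside a wh-island (introduced by "if"), which blocks movement.
In A, the extraction path crosses only that-complement boundaries, which are transparent.
So A is grammatical.

A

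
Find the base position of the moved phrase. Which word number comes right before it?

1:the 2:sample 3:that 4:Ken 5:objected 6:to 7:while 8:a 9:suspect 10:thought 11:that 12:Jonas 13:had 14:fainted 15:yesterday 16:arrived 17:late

The displaced element is "the sample" (word 2).
It functions as the object of the preposition "to" of "objected", so the gap sits immediately after word 6 ("to").
Base order: Ken objected to the sample while a suspect thought that Jonas had fainted yesterday.

6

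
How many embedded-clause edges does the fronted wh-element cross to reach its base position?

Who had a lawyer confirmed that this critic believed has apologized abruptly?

"who" is extracted from the subject of "apologized".
Boundaries crossed, outermost first: [that], [Ø] — 2 in total.

2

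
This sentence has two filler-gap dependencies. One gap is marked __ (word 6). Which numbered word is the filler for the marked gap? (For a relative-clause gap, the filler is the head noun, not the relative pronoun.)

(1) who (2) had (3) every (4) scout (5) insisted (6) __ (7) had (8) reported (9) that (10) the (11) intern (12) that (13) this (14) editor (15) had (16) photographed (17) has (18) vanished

1

The marked gap is the subject of "reported".
Its filler is the fronted wh-phrase "who", at word 1.
(The other dependency links word 11 to a gap after word 16.)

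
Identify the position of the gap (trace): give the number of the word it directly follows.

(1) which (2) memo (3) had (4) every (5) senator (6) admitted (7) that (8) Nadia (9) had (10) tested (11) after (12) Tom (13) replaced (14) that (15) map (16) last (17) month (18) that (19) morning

10

The displaced element is "which memo" (word 2).
It is linked across 1 clause boundary (that).
It functions as the direct object of "tested", so the gap sits immediately after word 10 ("tested").
Base order: Every senator had admitted that Nadia had tested which memo after Tom replaced that map last month that morning.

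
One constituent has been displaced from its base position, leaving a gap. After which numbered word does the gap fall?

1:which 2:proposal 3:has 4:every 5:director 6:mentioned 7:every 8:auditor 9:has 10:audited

The displaced element is "which proposal" (word 2).
It is linked across 1 clause boundary (Ø).
It functions as the direct object of "audited", so the gap sits immediately after word 10 ("audited").
Base order: Every director has mentioned every auditor has audited which proposal.

10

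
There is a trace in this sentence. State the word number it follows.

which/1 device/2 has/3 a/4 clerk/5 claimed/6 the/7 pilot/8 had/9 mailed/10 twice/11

10

The displaced element is "which device" (word 2).
It is linked across 1 clause boundary (Ø).
It functions as the direct object of "mailed", so the gap sits immediately after word 10 ("mailed").
Base order: A clerk has claimed the pilot had mailed which device twice.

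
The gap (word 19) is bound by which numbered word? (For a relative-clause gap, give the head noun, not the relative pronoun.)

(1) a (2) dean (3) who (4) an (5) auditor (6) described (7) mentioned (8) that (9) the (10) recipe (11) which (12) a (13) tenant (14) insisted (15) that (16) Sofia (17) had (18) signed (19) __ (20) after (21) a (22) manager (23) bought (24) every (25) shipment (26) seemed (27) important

10

The gap at 19 is the object of "signed", inside a relative clause.
The relative pronoun is "which" (word 11); it is bound by the head noun immediately before it.
Its filler is the head noun "recipe", at word 10.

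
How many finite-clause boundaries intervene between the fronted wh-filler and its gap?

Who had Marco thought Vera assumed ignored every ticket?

"who" is extracted from the subject of "ignored".
Boundaries crossed, outermost first: [Ø], [Ø] — 2 in total.

2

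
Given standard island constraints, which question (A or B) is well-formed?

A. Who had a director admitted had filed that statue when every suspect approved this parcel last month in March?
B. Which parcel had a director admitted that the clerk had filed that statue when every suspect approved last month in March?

A

In B, the wh-phrase is extracted from inside an adjunct island (introduced by "when"), which blocks movement.
In A, the extraction path crosses only that-complement boundaries, which are transparent.
So A is grammatical.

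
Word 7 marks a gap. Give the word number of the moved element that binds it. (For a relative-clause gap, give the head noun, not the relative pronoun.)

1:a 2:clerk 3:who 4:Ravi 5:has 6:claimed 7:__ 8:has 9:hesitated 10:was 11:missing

2

The gap at 7 is the subject of "hesitated", inside a relative clause.
The relative pronoun is "who" (word 3); it is bound by the head noun immediately before it.
Its filler is the head noun "clerk", at word 2.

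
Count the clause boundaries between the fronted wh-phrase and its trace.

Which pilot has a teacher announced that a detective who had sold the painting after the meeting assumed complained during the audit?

2

"which pilot" is extracted from the subject of "complained".
Boundaries crossed, outermost first: [that], [Ø] — 2 in total.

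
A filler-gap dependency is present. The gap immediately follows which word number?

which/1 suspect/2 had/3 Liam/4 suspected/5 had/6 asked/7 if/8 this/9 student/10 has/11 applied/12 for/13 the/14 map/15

5

The displaced element is "which suspect" (word 2).
It is linked across 1 clause boundary (Ø).
It functions as the subject of "asked", so the gap sits immediately after word 5 ("suspected").
Base order: Liam had suspected which suspect had asked if this student has applied for the map.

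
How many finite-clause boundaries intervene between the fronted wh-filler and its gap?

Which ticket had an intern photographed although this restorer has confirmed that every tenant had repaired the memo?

"which ticket" originates inside the matrix clause — no clause boundary is crossed.

0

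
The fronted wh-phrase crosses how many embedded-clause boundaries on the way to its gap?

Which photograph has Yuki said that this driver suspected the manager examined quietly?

"which photograph" is extracted from the object of "examined".
Boundaries crossed, outermost first: [that], [Ø] — 2 in total.

2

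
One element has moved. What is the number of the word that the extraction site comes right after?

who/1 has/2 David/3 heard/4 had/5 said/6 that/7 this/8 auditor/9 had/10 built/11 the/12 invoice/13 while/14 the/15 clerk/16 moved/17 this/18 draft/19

4

The displaced element is "who" (word 1).
It is linked across 1 clause boundary (Ø).
It functions as the subject of "said", so the gap sits immediately after word 4 ("heard").
Base order: David has heard who had said that this auditor had built the invoice while the clerk moved this draft.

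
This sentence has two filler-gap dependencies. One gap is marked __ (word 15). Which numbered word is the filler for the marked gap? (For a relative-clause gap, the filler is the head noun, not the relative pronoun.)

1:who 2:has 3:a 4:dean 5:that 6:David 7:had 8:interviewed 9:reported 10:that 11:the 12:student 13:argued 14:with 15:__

1

The marked gap is the object of the preposition "with" of "argued".
Its filler is the fronted wh-phrase "who", at word 1.
(The other dependency links word 4 to a gap after word 8.)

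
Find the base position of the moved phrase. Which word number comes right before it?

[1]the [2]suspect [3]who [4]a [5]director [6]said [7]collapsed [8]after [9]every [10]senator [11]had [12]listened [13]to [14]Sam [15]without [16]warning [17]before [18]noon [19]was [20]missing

The displaced element is "the suspect" (word 2).
It is linked across 1 clause boundary (Ø).
It functions as the subject of "collapsed", so the gap sits immediately after word 6 ("said").
Base order: A director said that the suspect collapsed after every senator had listened to Sam without warning before noon.

6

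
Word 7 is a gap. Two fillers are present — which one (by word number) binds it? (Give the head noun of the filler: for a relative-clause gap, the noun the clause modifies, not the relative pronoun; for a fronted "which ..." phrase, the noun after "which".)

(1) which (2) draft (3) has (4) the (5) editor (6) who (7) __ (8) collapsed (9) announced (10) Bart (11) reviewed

The marked gap is inside the relative clause, the subject of "collapsed".
Its filler is the head noun "editor" (via "who"), at word 5.
(The other dependency links word 2 to a gap after word 11.)

5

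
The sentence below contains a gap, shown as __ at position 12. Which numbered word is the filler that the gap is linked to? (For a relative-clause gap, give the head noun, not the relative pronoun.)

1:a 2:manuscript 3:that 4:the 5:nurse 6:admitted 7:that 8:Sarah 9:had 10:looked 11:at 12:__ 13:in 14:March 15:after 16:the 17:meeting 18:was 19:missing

2

The gap at 12 is the prepositional object of "looked", inside a relative clause.
The relative pronoun is "that" (word 3); it is bound by the head noun immediately before it.
Its filler is the head noun "manuscript", at word 2.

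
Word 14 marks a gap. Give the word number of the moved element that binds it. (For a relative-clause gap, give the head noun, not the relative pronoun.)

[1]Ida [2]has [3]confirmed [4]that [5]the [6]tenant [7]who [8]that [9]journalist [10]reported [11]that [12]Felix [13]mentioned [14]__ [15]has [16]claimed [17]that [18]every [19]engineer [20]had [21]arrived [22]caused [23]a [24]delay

6

The gap at 14 is the subject of "claimed", inside a relative clause.
The relative pronoun is "who" (word 7); it is bound by the head noun immediately before it.
Its filler is the head noun "tenant", at word 6.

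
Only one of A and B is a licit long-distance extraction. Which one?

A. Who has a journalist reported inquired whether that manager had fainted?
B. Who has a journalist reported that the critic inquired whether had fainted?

A

In B, the wh-phrase is extracted from inside a wh-island (introduced by "whether"), which blocks movement.
In A, the extraction path crosses only that-complement boundaries, which are transparent.
So A is grammatical.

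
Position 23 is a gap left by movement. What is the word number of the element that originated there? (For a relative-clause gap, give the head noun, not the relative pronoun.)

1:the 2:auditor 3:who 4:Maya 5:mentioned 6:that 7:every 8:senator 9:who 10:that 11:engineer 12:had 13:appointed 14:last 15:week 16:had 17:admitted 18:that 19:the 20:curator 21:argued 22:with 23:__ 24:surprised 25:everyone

The gap at 23 is the prepositional object of "argued", inside a relative clause.
The relative pronoun is "who" (word 3); it is bound by the head noun immediately before it.
Its filler is the head noun "auditor", at word 2.

2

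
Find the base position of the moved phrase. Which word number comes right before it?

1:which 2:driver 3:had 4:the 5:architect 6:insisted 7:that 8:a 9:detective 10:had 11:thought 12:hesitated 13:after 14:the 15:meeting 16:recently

The displaced element is "which driver" (word 2).
It is linked across 2 clause boundaries (that → Ø).
It functions as the subject of "hesitated", so the gap sits immediately after word 11 ("thought").
Base order: The architect had insisted that a detective had thought that which driver hesitated after the meeting recently.

11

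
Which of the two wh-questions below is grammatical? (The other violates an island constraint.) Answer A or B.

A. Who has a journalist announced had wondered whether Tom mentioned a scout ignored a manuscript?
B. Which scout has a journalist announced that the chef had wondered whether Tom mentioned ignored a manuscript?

A

In B, the wh-phrase is extracted from inside a wh-island (introduced by "whether"), which blocks movement.
In A, the extraction path crosses only that-complement boundaries, which are transparent.
So A is grammatical.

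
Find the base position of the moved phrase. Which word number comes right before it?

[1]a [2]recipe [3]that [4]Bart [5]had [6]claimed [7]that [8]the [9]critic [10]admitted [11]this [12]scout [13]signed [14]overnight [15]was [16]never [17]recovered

13

The displaced element is "a recipe" (word 2).
It is linked across 2 clause boundaries (that → Ø).
It functions as the direct object of "signed", so the gap sits immediately after word 13 ("signed").
Base order: Bart had claimed that the critic admitted this scout signed a recipe overnight.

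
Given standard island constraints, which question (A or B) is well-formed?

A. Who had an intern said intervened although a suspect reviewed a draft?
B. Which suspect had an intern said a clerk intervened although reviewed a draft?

A

In B, the wh-phrase is extracted from inside an adjunct island (introduced by "although"), which blocks movement.
In A, the extraction path crosses only that-complement boundaries, which are transparent.
So A is grammatical.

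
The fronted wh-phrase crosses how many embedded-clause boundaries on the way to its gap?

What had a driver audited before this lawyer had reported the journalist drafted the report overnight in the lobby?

"what" originates inside the matrix clause — no clause boundary is crossed.

0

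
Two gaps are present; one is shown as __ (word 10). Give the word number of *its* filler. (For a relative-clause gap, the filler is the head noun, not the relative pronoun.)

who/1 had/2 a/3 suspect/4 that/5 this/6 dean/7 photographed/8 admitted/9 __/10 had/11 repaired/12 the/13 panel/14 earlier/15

The marked gap is the subject of "repaired".
Its filler is the fronted wh-phrase "who", at word 1.
(The other dependency links word 4 to a gap after word 8.)

1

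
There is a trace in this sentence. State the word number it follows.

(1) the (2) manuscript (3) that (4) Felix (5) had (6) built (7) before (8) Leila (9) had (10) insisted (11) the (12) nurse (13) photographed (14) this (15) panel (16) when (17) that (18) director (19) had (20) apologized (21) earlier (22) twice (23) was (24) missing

The displaced element is "the manuscript" (word 2).
It functions as the direct object of "built", so the gap sits immediately after word 6 ("built").
Base order: Felix had built the manuscript before Leila had insisted the nurse photographed this panel when that director had apologized earlier twice.

6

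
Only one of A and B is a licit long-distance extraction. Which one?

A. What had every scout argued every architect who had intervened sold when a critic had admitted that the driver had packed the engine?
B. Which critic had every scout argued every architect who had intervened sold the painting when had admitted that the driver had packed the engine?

A

In B, the wh-phrase is extracted from inside an adjunct island (introduced by "when"), which blocks movement.
In A, the extraction path crosses only that-complement boundaries, which are transparent.
So A is grammatical.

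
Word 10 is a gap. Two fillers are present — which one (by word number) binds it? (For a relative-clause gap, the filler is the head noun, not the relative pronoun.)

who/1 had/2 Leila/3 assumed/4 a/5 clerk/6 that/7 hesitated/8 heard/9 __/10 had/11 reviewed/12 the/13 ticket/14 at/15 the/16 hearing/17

1

The marked gap is the subject of "reviewed".
Its filler is the fronted wh-phrase "who", at word 1.
(The other dependency links word 6 to a gap after word 7.)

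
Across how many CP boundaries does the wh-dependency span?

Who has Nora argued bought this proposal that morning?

1

"who" is extracted from the subject of "bought".
Boundaries crossed, outermost first: [Ø] — 1 in total.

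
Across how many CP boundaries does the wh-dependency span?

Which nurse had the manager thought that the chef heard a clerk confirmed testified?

"which nurse" is extracted from the subject of "testified".
Boundaries crossed, outermost first: [that], [Ø], [Ø] — 3 in total.

3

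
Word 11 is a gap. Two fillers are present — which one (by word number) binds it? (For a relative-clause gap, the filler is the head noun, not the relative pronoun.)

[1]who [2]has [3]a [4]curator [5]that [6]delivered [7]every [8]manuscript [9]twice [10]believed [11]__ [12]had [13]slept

1

The marked gap is the subject of "slept".
Its filler is the fronted wh-phrase "who", at word 1.
(The other dependency links word 4 to a gap after word 5.)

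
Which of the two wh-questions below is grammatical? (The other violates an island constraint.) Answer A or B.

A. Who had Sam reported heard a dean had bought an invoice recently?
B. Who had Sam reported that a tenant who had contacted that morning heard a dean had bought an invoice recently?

In B, the wh-phrase is extracted from inside a complex-NP island (relative clause) (introduced by "who"), which blocks movement.
In A, the extraction path crosses only that-complement boundaries, which are transparent.
So A is grammatical.

A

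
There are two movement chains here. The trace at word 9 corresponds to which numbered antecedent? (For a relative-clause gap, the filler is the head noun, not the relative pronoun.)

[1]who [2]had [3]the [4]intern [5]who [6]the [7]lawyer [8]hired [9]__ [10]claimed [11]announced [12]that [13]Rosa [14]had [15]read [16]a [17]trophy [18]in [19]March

4

The marked gap is inside the relative clause, the direct object of "hired".
Its filler is the head noun "intern" (via "who"), at word 4.
(The other dependency links word 1 to a gap after word 10.)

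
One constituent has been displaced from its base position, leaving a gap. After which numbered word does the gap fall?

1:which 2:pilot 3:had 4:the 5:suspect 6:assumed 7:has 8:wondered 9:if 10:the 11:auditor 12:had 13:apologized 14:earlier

6

The displaced element is "which pilot" (word 2).
It is linked across 1 clause boundary (Ø).
It functions as the subject of "wondered", so the gap sits immediately after word 6 ("assumed").
Base order: The suspect had assumed that which pilot has wondered if the auditor had apologized earlier.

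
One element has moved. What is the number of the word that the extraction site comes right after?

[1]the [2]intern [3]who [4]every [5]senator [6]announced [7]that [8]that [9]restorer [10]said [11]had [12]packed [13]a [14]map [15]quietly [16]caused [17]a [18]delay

The displaced element is "the intern" (word 2).
It is linked across 2 clause boundaries (that → Ø).
It functions as the subject of "packed", so the gap sits immediately after word 10 ("said").
Base order: Every senator announced that that restorer said that the intern had packed a map quietly.

10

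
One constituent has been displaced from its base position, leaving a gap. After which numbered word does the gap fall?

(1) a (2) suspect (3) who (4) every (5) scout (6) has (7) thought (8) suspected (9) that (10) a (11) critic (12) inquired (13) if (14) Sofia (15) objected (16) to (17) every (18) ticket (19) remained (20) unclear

The displaced element is "a suspect" (word 2).
It is linked across 1 clause boundary (Ø).
It functions as the subject of "suspected", so the gap sits immediately after word 7 ("thought").
Base order: Every scout has thought a suspect suspected that a critic inquired if Sofia objected to every ticket.

7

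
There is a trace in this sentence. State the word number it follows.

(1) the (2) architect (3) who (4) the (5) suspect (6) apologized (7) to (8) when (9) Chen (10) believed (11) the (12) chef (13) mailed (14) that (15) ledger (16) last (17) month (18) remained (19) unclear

The displaced element is "the architect" (word 2).
It functions as the object of the preposition "to" of "apologized", so the gap sits immediately after word 7 ("to").
Base order: The suspect apologized to the architect when Chen believed the chef mailed that ledger last month.

7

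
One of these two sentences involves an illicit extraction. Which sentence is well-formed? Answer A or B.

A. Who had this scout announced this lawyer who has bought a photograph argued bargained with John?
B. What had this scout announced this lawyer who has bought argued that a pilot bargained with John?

In B, the wh-phrase is extracted from inside a complex-NP island (relative clause) (introduced by "who"), which blocks movement.
In A, the extraction path crosses only that-complement boundaries, which are transparent.
So A is grammatical.

A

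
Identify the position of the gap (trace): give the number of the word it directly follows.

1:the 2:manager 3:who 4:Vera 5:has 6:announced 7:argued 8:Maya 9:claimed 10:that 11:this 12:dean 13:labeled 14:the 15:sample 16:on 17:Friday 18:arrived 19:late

The displaced element is "the manager" (word 2).
It is linked across 1 clause boundary (Ø).
It functions as the subject of "argued", so the gap sits immediately after word 6 ("announced").
Base order: Vera has announced the manager argued Maya claimed that this dean labeled the sample on Friday.

6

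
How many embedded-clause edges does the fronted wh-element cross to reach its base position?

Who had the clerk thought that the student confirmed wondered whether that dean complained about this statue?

"who" is extracted from the subject of "wondered".
Boundaries crossed, outermost first: [that], [Ø] — 2 in total.

2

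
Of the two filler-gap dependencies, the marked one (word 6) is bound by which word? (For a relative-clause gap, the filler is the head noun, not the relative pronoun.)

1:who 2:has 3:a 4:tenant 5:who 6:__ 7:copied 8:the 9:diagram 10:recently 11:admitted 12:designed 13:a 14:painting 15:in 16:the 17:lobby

The marked gap is inside the relative clause, the subject of "copied".
Its filler is the head noun "tenant" (via "who"), at word 4.
(The other dependency links word 1 to a gap after word 11.)

4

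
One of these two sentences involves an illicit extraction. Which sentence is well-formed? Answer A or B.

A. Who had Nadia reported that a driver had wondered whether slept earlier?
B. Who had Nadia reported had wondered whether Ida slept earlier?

B

In A, the wh-phrase is extracted from inside a wh-island (introduced by "whether"), which blocks movement.
In B, the extraction path crosses only that-complement boundaries, which are transparent.
So B is grammatical.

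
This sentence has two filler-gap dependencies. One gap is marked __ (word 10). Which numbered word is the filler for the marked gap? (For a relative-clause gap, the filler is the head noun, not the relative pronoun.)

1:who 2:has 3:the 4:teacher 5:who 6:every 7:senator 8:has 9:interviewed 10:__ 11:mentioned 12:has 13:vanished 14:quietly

4

The marked gap is inside the relative clause, the direct object of "interviewed".
Its filler is the head noun "teacher" (via "who"), at word 4.
(The other dependency links word 1 to a gap after word 11.)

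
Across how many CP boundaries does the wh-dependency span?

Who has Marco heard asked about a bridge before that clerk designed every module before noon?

"who" is extracted from the subject of "asked".
Boundaries crossed, outermost first: [Ø] — 1 in total.

1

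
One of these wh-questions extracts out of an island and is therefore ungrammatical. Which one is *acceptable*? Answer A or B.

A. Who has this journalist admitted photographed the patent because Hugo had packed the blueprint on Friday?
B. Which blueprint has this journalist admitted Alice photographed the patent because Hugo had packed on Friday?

A

In B, the wh-phrase is extracted from inside an adjunct island (introduced by "because"), which blocks movement.
In A, the extraction path crosses only that-complement boundaries, which are transparent.
So A is grammatical.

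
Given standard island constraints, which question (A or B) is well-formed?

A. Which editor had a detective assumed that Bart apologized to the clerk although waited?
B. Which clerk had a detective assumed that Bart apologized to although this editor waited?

In A, the wh-phrase is extracted from inside an adjunct island (introduced by "although"), which blocks movement.
In B, the extraction path crosses only that-complement boundaries, which are transparent.
So B is grammatical.

B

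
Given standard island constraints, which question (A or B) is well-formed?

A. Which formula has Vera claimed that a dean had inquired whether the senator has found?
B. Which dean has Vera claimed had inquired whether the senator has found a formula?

In A, the wh-phrase is extracted from inside a wh-island (introduced by "whether"), which blocks movement.
In B, the extraction path crosses only that-complement boundaries, which are transparent.
So B is grammatical.

B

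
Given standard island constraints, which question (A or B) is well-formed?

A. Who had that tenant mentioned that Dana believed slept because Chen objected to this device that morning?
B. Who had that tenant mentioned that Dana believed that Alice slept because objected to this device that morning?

In B, the wh-phrase is extracted from inside an adjunct island (introduced by "because"), which blocks movement.
In A, the extraction path crosses only that-complement boundaries, which are transparent.
So A is grammatical.

A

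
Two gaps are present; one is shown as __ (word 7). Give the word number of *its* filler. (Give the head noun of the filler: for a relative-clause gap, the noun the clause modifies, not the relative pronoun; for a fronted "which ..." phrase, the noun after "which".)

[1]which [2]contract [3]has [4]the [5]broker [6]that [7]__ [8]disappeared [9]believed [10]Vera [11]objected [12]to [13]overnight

5

The marked gap is inside the relative clause, the subject of "disappeared".
Its filler is the head noun "broker" (via "that"), at word 5.
(The other dependency links word 2 to a gap after word 12.)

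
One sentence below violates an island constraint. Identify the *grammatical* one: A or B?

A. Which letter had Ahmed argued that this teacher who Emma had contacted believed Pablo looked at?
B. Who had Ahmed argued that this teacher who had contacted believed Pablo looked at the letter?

In B, the wh-phrase is extracted from inside a complex-NP island (relative clause) (introduced by "who"), which blocks movement.
In A, the extraction path crosses only that-complement boundaries, which are transparent.
So A is grammatical.

A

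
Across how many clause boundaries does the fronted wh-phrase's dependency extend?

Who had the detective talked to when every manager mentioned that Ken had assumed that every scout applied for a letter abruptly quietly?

0

"who" originates inside the matrix clause — no clause boundary is crossed.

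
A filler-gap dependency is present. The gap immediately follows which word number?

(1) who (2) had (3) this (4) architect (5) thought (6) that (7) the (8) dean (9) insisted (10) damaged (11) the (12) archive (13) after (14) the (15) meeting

The displaced element is "who" (word 1).
It is linked across 2 clause boundaries (that → Ø).
It functions as the subject of "damaged", so the gap sits immediately after word 9 ("insisted").
Base order: This architect had thought that the dean insisted that who damaged the archive after the meeting.

9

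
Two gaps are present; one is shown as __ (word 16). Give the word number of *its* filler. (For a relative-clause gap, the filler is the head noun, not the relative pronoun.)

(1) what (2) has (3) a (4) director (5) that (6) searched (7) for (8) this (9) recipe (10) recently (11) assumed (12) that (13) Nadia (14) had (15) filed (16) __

The marked gap is the direct object of "filed".
Its filler is the fronted wh-phrase "what", at word 1.
(The other dependency links word 4 to a gap after word 5.)

1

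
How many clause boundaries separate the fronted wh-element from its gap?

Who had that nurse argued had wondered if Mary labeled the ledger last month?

"who" is extracted from the subject of "wondered".
Boundaries crossed, outermost first: [Ø] — 1 in total.

1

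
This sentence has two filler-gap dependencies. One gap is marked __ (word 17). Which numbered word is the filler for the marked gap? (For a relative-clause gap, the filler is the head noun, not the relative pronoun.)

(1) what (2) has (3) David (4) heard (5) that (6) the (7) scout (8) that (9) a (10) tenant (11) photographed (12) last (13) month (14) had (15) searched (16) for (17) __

The marked gap is the object of the preposition "for" of "searched".
Its filler is the fronted wh-phrase "what", at word 1.
(The other dependency links word 7 to a gap after word 11.)

1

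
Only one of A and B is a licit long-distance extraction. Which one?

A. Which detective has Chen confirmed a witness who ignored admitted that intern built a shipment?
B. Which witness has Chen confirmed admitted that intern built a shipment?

B

In A, the wh-phrase is extracted from inside a complex-NP island (relative clause) (introduced by "who"), which blocks movement.
In B, the extraction path crosses only that-complement boundaries, which are transparent.
So B is grammatical.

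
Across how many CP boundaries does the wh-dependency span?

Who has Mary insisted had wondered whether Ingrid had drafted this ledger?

1

"who" is extracted from the subject of "wondered".
Boundaries crossed, outermost first: [Ø] — 1 in total.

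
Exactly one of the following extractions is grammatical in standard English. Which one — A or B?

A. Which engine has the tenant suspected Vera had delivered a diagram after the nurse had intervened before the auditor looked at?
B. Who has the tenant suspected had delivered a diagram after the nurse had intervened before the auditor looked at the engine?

In A, the wh-phrase is extracted from inside an adjunct island (introduced by "after"), which blocks movement.
In B, the extraction path crosses only that-complement boundaries, which are transparent.
So B is grammatical.

B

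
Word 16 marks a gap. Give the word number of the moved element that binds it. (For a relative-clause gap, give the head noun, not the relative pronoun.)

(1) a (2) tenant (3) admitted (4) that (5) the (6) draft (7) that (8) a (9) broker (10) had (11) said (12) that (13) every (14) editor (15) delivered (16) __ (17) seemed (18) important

6

The gap at 16 is the object of "delivered", inside a relative clause.
The relative pronoun is "that" (word 7); it is bound by the head noun immediately before it.
Its filler is the head noun "draft", at word 6.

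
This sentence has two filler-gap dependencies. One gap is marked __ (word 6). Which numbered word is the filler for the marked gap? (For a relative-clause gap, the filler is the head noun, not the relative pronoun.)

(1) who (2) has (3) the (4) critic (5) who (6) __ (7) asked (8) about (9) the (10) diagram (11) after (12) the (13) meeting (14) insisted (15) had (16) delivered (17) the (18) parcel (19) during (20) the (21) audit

4

The marked gap is inside the relative clause, the subject of "asked".
Its filler is the head noun "critic" (via "who"), at word 4.
(The other dependency links word 1 to a gap after word 14.)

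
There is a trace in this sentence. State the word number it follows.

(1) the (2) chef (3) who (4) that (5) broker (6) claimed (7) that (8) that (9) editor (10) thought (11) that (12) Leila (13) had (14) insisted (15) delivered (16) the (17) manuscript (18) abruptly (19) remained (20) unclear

14

The displaced element is "the chef" (word 2).
It is linked across 3 clause boundaries (that → that → Ø).
It functions as the subject of "delivered", so the gap sits immediately after word 14 ("insisted").
Base order: That broker claimed that that editor thought that Leila had insisted that the chef delivered the manuscript abruptly.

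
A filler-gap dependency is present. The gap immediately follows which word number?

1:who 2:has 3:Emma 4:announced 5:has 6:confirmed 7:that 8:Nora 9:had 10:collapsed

4

The displaced element is "who" (word 1).
It is linked across 1 clause boundary (Ø).
It functions as the subject of "confirmed", so the gap sits immediately after word 4 ("announced").
Base order: Emma has announced that who has confirmed that Nora had collapsed.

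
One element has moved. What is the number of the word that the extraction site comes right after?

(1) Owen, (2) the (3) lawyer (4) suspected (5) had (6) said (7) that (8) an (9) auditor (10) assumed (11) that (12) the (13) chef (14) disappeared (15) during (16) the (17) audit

The displaced element is "Owen" (word 1).
It is linked across 1 clause boundary (Ø).
It functions as the subject of "said", so the gap sits immediately after word 4 ("suspected").
Base order: The lawyer suspected Owen had said that an auditor assumed that the chef disappeared during the audit.

4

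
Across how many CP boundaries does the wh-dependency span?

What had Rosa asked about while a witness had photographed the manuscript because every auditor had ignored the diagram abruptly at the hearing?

0

"what" originates inside the matrix clause — no clause boundary is crossed.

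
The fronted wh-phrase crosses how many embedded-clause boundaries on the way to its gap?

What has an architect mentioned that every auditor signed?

"what" is extracted from the object of "signed".
Boundaries crossed, outermost first: [that] — 1 in total.

1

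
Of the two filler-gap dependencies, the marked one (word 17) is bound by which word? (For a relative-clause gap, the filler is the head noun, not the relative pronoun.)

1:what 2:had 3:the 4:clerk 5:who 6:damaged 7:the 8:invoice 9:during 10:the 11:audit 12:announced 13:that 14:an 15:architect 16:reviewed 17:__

The marked gap is the direct object of "reviewed".
Its filler is the fronted wh-phrase "what", at word 1.
(The other dependency links word 4 to a gap after word 5.)

1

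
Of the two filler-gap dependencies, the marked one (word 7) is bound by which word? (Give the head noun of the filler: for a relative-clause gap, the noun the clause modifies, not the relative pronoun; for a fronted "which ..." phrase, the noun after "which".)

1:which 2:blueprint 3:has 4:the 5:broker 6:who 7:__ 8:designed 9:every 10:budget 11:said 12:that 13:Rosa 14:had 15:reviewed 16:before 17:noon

The marked gap is inside the relative clause, the subject of "designed".
Its filler is the head noun "broker" (via "who"), at word 5.
(The other dependency links word 2 to a gap after word 15.)

5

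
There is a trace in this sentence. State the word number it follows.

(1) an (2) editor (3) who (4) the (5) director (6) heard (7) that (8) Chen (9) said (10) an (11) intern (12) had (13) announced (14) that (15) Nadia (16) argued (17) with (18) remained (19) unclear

17

The displaced element is "an editor" (word 2).
It is linked across 3 clause boundaries (that → Ø → that).
It functions as the object of the preposition "with" of "argued", so the gap sits immediately after word 17 ("with").
Base order: The director heard that Chen said an intern had announced that Nadia argued with an editor.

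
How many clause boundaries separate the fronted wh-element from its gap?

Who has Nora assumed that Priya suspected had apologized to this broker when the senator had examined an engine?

"who" is extracted from the subject of "apologized".
Boundaries crossed, outermost first: [that], [Ø] — 2 in total.

2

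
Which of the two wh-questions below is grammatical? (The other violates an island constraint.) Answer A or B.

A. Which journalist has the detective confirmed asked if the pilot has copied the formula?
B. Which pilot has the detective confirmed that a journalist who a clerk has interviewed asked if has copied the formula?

In B, the wh-phrase is extracted from inside a wh-island (introduced by "if"), which blocks movement.
In A, the extraction path crosses only that-complement boundaries, which are transparent.
So A is grammatical.

A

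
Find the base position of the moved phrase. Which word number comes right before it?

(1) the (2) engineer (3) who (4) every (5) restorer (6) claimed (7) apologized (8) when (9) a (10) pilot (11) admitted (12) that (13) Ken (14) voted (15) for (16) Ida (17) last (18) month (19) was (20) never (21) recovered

6

The displaced element is "the engineer" (word 2).
It is linked across 1 clause boundary (Ø).
It functions as the subject of "apologized", so the gap sits immediately after word 6 ("claimed").
Base order: Every restorer claimed that the engineer apologized when a pilot admitted that Ken voted for Ida last month.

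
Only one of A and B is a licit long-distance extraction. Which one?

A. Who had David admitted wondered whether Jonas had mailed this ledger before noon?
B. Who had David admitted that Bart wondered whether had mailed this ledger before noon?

In B, the wh-phrase is extracted from inside a wh-island (introduced by "whether"), which blocks movement.
In A, the extraction path crosses only that-complement boundaries, which are transparent.
So A is grammatical.

A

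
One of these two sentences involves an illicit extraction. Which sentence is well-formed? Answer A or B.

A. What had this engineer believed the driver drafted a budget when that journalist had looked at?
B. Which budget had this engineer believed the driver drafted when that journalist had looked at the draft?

In A, the wh-phrase is extracted from inside an adjunct island (introduced by "when"), which blocks movement.
In B, the extraction path crosses only that-complement boundaries, which are transparent.
So B is grammatical.

B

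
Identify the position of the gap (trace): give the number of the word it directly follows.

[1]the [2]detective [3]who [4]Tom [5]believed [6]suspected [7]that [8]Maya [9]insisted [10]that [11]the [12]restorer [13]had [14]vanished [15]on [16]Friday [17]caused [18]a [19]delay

5

The displaced element is "the detective" (word 2).
It is linked across 1 clause boundary (Ø).
It functions as the subject of "suspected", so the gap sits immediately after word 5 ("believed").
Base order: Tom believed the detective suspected that Maya insisted that the restorer had vanished on Friday.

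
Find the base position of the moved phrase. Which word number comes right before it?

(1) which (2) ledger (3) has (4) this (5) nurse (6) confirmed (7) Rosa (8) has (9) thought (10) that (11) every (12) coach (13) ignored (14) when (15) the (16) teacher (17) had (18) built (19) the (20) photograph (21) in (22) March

The displaced element is "which ledger" (word 2).
It is linked across 2 clause boundaries (Ø → that).
It functions as the direct object of "ignored", so the gap sits immediately after word 13 ("ignored").
Base order: This nurse has confirmed Rosa has thought that every coach ignored which ledger when the teacher had built the photograph in March.

13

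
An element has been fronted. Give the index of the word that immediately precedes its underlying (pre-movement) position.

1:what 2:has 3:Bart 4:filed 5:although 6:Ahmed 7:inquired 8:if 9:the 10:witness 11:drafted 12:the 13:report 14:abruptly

4

The displaced element is "what" (word 1).
It functions as the direct object of "filed", so the gap sits immediately after word 4 ("filed").
Base order: Bart has filed what although Ahmed inquired if the witness drafted the report abruptly.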